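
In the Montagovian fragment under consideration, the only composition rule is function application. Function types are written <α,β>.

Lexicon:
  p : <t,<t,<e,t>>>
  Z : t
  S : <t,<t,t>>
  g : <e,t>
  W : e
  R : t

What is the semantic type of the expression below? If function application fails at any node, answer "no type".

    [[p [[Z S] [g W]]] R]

<e,t>

At [Z S], S : <t,<t,t>> takes Z : t, giving <t,t>.
At [g W], g : <e,t> takes W : e, giving t.
At [[Z S] [g W]], [Z S] : <t,t> takes [g W] : t, giving t.
At [p [[Z S] [g W]]], p : <t,<t,<e,t>>> takes [[Z S] [g W]] : t, giving <t,<e,t>>.
At [[p [[Z S] [g W]]] R], [p [[Z S] [g W]]] : <t,<e,t>> takes R : t, giving <e,t>.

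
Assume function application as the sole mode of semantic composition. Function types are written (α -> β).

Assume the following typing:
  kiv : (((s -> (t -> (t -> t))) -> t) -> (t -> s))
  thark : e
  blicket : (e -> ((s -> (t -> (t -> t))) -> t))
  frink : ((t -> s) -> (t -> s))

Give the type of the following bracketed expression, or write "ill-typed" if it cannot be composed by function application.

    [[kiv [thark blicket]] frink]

[thark blicket]: blicket is (e -> ((s -> (t -> (t -> t))) -> t)), thark is e; result ((s -> (t -> (t -> t))) -> t).
[kiv [thark blicket]]: kiv is (((s -> (t -> (t -> t))) -> t) -> (t -> s)), [thark blicket] is ((s -> (t -> (t -> t))) -> t); result (t -> s).
[[kiv [thark blicket]] frink]: frink is ((t -> s) -> (t -> s)), [kiv [thark blicket]] is (t -> s); result (t -> s).

(t -> s)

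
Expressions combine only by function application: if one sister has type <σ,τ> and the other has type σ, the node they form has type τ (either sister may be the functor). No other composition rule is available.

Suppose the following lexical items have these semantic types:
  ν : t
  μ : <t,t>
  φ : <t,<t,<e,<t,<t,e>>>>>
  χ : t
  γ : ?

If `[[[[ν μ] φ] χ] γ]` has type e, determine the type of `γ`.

For [[[[ν μ] φ] χ] γ] to have type e with [[[ν μ] φ] χ] of type <e,<t,<t,e>>>, γ must be the function: γ : <<e,<t,<t,e>>>,e>.

<<e,<t,<t,e>>>,e>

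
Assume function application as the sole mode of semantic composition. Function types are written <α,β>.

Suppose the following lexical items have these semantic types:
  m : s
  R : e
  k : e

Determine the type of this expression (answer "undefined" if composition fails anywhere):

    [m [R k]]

undefined

[R k]: e and e cannot combine by function application — type clash.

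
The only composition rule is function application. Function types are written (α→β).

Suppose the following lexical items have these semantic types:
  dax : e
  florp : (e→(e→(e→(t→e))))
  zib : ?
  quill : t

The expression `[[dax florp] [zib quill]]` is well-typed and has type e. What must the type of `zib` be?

[[dax florp] [zib quill]] must have type e. The sister [dax florp] has type (e→(e→(t→e))); that is not a function onto e, so [zib quill] must be the functor, of type ((e→(e→(t→e)))→e).
[zib quill] must have type ((e→(e→(t→e)))→e). The sister quill has type t; that is not a function onto ((e→(e→(t→e)))→e), so zib must be the functor, of type (t→((e→(e→(t→e)))→e)).

(t→((e→(e→(t→e)))→e))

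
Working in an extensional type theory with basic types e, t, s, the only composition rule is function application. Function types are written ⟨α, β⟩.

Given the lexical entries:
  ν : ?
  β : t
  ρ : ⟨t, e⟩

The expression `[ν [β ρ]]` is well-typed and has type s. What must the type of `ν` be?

⟨e, s⟩

[ν [β ρ]] is required to be s. [β ρ] : e cannot yield s as functor, so ν : ⟨e, s⟩.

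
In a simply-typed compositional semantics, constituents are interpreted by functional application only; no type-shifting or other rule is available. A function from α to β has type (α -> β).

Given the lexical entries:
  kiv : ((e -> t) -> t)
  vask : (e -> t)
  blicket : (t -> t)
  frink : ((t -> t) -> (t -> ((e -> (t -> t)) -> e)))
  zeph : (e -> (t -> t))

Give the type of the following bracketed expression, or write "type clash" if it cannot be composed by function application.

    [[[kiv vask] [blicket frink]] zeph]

[kiv vask]: functor kiv : ((e -> t) -> t), argument vask : (e -> t); result t.
[blicket frink]: functor frink : ((t -> t) -> (t -> ((e -> (t -> t)) -> e))), argument blicket : (t -> t); result (t -> ((e -> (t -> t)) -> e)).
[[kiv vask] [blicket frink]]: functor [blicket frink] : (t -> ((e -> (t -> t)) -> e)), argument [kiv vask] : t; result ((e -> (t -> t)) -> e).
[[[kiv vask] [blicket frink]] zeph]: functor [[kiv vask] [blicket frink]] : ((e -> (t -> t)) -> e), argument zeph : (e -> (t -> t)); result e.

e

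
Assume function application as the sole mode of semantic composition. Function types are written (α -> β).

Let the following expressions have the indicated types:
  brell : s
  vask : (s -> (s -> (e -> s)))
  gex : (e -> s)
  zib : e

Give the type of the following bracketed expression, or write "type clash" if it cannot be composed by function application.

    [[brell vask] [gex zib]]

[brell vask] — vask of type (s -> (s -> (e -> s))) combines with brell of type s: type (s -> (e -> s)).
[gex zib] — gex of type (e -> s) combines with zib of type e: type s.
[[brell vask] [gex zib]] — [brell vask] of type (s -> (e -> s)) combines with [gex zib] of type s: type (e -> s).

(e -> s)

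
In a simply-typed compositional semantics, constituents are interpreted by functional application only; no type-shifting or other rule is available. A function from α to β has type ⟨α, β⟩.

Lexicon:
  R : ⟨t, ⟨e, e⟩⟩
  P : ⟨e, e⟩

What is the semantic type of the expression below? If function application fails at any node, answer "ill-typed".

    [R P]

ill-typed

[R P]: ⟨t, ⟨e, e⟩⟩ with ⟨e, e⟩ — neither is a function whose domain matches the other; composition fails here.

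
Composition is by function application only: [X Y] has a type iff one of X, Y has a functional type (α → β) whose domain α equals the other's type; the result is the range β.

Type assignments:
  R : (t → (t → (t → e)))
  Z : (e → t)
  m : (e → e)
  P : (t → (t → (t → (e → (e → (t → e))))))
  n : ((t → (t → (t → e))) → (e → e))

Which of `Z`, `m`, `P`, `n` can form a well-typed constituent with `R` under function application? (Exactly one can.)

Z : (e → t) — no; R wants t, and Z wants e.
m : (e → e) — no; R wants t, and m wants e.
P : (t → (t → (t → (e → (e → (t → e)))))) — no; R wants t, and P wants t.
n — combines: n : ((t → (t → (t → e))) → (e → e)) takes R : (t → (t → (t → e))) as argument, giving (e → e).

n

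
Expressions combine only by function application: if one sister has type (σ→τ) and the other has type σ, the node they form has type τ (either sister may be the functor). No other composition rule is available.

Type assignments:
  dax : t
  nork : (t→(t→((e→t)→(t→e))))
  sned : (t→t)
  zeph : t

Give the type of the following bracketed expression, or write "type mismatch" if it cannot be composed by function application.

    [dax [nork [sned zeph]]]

[sned zeph] — sned of type (t→t) combines with zeph of type t: type t.
[nork [sned zeph]] — nork of type (t→(t→((e→t)→(t→e)))) combines with [sned zeph] of type t: type (t→((e→t)→(t→e))).
[dax [nork [sned zeph]]] — [nork [sned zeph]] of type (t→((e→t)→(t→e))) combines with dax of type t: type ((e→t)→(t→e)).

((e→t)→(t→e))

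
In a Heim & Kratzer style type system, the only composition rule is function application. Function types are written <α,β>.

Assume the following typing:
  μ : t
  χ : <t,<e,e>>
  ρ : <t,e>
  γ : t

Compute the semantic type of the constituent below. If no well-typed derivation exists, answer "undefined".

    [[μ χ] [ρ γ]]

e

[μ χ]: <t,<e,e>> applied to t yields <e,e>.
[ρ γ]: <t,e> applied to t yields e.
[[μ χ] [ρ γ]]: <e,e> applied to e yields e.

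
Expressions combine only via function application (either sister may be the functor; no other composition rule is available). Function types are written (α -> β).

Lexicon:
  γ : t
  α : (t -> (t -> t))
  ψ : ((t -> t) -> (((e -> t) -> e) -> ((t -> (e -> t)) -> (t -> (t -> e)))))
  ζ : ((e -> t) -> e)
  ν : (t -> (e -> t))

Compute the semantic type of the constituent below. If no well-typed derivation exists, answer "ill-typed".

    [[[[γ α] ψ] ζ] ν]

(t -> (t -> e))

[γ α]: functor α : (t -> (t -> t)), argument γ : t; result (t -> t).
[[γ α] ψ]: functor ψ : ((t -> t) -> (((e -> t) -> e) -> ((t -> (e -> t)) -> (t -> (t -> e))))), argument [γ α] : (t -> t); result (((e -> t) -> e) -> ((t -> (e -> t)) -> (t -> (t -> e)))).
[[[γ α] ψ] ζ]: functor [[γ α] ψ] : (((e -> t) -> e) -> ((t -> (e -> t)) -> (t -> (t -> e)))), argument ζ : ((e -> t) -> e); result ((t -> (e -> t)) -> (t -> (t -> e))).
[[[[γ α] ψ] ζ] ν]: functor [[[γ α] ψ] ζ] : ((t -> (e -> t)) -> (t -> (t -> e))), argument ν : (t -> (e -> t)); result (t -> (t -> e)).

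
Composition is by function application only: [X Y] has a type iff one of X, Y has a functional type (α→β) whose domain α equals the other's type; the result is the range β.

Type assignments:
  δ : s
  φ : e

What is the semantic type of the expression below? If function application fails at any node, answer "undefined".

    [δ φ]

undefined

[δ φ]: s and e cannot combine by function application — type clash.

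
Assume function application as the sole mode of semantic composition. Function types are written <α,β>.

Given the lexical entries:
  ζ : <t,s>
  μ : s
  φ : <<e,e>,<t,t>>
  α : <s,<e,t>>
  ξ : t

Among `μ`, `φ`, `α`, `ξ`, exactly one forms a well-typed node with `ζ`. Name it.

μ : s — does not combine with ζ.
φ : <<e,e>,<t,t>> — does not combine with ζ.
α : <s,<e,t>> — does not combine with ζ.
ξ — combines: ζ : <t,s> takes ξ : t as argument, giving s.

ξ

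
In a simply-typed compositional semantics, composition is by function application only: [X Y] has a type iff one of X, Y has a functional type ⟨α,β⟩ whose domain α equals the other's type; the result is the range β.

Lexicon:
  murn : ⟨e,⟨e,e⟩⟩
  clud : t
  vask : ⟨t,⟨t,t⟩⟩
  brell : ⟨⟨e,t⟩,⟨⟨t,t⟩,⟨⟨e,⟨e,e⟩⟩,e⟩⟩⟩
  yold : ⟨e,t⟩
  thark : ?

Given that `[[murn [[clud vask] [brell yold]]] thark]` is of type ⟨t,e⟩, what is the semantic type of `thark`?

At [[murn [[clud vask] [brell yold]]] thark] (required: ⟨t,e⟩): [murn [[clud vask] [brell yold]]] is e, which is not a function with range ⟨t,e⟩; hence thark is the functor — type ⟨e,⟨t,e⟩⟩.

⟨e,⟨t,e⟩⟩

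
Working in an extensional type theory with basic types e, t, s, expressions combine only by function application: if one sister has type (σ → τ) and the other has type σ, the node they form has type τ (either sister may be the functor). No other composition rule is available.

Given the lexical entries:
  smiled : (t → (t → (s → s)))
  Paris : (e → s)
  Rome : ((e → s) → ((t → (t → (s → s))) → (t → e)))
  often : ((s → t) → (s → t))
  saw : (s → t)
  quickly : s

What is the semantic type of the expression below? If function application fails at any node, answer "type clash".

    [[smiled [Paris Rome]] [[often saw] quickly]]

e

At [Paris Rome], Rome : ((e → s) → ((t → (t → (s → s))) → (t → e))) takes Paris : (e → s), giving ((t → (t → (s → s))) → (t → e)).
At [smiled [Paris Rome]], [Paris Rome] : ((t → (t → (s → s))) → (t → e)) takes smiled : (t → (t → (s → s))), giving (t → e).
At [often saw], often : ((s → t) → (s → t)) takes saw : (s → t), giving (s → t).
At [[often saw] quickly], [often saw] : (s → t) takes quickly : s, giving t.
At [[smiled [Paris Rome]] [[often saw] quickly]], [smiled [Paris Rome]] : (t → e) takes [[often saw] quickly] : t, giving e.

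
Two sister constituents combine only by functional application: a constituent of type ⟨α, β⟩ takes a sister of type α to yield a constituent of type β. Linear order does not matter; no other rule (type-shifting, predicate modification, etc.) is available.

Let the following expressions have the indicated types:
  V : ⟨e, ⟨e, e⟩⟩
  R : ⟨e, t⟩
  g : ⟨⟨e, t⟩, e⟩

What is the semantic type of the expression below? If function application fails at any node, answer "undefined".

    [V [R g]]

⟨e, e⟩

[R g]: functor g : ⟨⟨e, t⟩, e⟩, argument R : ⟨e, t⟩; result e.
[V [R g]]: functor V : ⟨e, ⟨e, e⟩⟩, argument [R g] : e; result ⟨e, e⟩.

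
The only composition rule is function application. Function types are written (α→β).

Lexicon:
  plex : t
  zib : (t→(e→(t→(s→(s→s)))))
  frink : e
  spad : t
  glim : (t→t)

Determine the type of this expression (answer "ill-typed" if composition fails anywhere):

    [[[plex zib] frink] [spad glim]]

At [plex zib], zib : (t→(e→(t→(s→(s→s))))) takes plex : t, giving (e→(t→(s→(s→s)))).
At [[plex zib] frink], [plex zib] : (e→(t→(s→(s→s)))) takes frink : e, giving (t→(s→(s→s))).
At [spad glim], glim : (t→t) takes spad : t, giving t.
At [[[plex zib] frink] [spad glim]], [[plex zib] frink] : (t→(s→(s→s))) takes [spad glim] : t, giving (s→(s→s)).

(s→(s→s))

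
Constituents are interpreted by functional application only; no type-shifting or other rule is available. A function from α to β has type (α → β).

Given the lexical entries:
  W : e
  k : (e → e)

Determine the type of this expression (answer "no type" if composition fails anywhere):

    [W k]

e

At [W k], k : (e → e) takes W : e, giving e.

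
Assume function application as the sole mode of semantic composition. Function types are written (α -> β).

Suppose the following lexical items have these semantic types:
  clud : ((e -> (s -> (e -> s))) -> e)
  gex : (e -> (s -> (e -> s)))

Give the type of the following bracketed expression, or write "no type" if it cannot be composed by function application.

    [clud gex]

e

[clud gex]: ((e -> (s -> (e -> s))) -> e) applied to (e -> (s -> (e -> s))) yields e.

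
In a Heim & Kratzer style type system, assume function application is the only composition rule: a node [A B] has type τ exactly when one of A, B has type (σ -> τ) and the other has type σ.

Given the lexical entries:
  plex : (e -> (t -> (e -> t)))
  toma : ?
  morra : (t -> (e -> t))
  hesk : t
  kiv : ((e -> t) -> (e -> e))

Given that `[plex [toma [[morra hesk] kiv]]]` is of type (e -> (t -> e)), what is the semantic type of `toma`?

At [plex [toma [[morra hesk] kiv]]] (required: (e -> (t -> e))): plex is (e -> (t -> (e -> t))), which is not a function with range (e -> (t -> e)); hence [toma [[morra hesk] kiv]] is the functor — type ((e -> (t -> (e -> t))) -> (e -> (t -> e))).
At [toma [[morra hesk] kiv]] (required: ((e -> (t -> (e -> t))) -> (e -> (t -> e)))): [[morra hesk] kiv] is (e -> e), which is not a function with range ((e -> (t -> (e -> t))) -> (e -> (t -> e))); hence toma is the functor — type ((e -> e) -> ((e -> (t -> (e -> t))) -> (e -> (t -> e)))).

((e -> e) -> ((e -> (t -> (e -> t))) -> (e -> (t -> e))))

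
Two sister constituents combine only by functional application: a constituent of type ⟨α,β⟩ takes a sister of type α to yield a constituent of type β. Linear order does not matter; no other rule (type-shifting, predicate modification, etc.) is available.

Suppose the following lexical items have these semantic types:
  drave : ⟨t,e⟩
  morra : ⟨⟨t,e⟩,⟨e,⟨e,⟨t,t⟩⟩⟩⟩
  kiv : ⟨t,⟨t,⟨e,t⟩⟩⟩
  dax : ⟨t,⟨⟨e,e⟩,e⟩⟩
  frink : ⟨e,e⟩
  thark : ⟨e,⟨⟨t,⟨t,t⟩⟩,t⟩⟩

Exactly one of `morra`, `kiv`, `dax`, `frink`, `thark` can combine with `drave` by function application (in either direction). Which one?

morra — combines: morra : ⟨⟨t,e⟩,⟨e,⟨e,⟨t,t⟩⟩⟩⟩ takes drave : ⟨t,e⟩ as argument, giving ⟨e,⟨e,⟨t,t⟩⟩⟩.
kiv : ⟨t,⟨t,⟨e,t⟩⟩⟩ — neither side's domain matches the other.
dax : ⟨t,⟨⟨e,e⟩,e⟩⟩ — neither side's domain matches the other.
frink : ⟨e,e⟩ — neither side's domain matches the other.
thark : ⟨e,⟨⟨t,⟨t,t⟩⟩,t⟩⟩ — neither side's domain matches the other.

morra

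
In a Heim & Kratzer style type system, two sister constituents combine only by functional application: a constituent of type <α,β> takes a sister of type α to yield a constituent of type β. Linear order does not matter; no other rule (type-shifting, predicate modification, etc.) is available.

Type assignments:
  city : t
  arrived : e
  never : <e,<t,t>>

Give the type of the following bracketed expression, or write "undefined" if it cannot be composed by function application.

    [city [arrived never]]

t

[arrived never]: never is <e,<t,t>>, arrived is e; result <t,t>.
[city [arrived never]]: [arrived never] is <t,t>, city is t; result t.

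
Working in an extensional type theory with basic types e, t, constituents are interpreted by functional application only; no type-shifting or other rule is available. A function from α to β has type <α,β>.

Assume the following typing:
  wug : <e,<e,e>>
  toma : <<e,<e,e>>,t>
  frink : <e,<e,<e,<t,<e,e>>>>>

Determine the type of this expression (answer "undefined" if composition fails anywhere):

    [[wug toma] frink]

undefined

[wug toma] — toma of type <<e,<e,e>>,t> combines with wug of type <e,<e,e>>: type t.
At [[wug toma] frink]: neither t nor <e,<e,<e,<t,<e,e>>>>> can take the other as argument; the node is ill-typed.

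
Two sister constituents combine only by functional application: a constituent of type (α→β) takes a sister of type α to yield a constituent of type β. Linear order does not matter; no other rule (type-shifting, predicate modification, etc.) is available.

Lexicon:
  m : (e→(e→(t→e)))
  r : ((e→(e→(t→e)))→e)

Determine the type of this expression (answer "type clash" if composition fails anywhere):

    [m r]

[m r] — r of type ((e→(e→(t→e)))→e) combines with m of type (e→(e→(t→e))): type e.

e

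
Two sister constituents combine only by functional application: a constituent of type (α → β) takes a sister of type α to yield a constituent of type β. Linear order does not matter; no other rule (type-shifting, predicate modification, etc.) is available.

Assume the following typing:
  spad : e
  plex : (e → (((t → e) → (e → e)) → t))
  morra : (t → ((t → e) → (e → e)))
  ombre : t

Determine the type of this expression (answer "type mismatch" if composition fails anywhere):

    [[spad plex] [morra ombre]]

[spad plex]: functor plex : (e → (((t → e) → (e → e)) → t)), argument spad : e; result (((t → e) → (e → e)) → t).
[morra ombre]: functor morra : (t → ((t → e) → (e → e))), argument ombre : t; result ((t → e) → (e → e)).
[[spad plex] [morra ombre]]: functor [spad plex] : (((t → e) → (e → e)) → t), argument [morra ombre] : ((t → e) → (e → e)); result t.

t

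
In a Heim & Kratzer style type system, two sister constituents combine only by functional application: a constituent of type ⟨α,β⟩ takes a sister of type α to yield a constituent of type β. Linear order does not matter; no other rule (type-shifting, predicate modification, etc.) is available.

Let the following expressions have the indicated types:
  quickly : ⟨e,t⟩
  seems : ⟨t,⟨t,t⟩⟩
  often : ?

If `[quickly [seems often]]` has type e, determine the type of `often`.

⟨⟨t,⟨t,t⟩⟩,⟨⟨e,t⟩,e⟩⟩

[quickly [seems often]] must have type e. The sister quickly has type ⟨e,t⟩; that is not a function onto e, so [seems often] must be the functor, of type ⟨⟨e,t⟩,e⟩.
[seems often] must have type ⟨⟨e,t⟩,e⟩. The sister seems has type ⟨t,⟨t,t⟩⟩; that is not a function onto ⟨⟨e,t⟩,e⟩, so often must be the functor, of type ⟨⟨t,⟨t,t⟩⟩,⟨⟨e,t⟩,e⟩⟩.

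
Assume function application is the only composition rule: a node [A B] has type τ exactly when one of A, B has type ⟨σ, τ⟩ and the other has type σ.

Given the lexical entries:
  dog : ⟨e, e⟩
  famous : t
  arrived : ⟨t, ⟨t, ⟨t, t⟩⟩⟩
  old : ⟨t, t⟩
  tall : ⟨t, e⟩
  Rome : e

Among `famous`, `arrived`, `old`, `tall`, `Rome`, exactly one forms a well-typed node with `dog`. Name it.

famous : t — neither side's domain matches the other.
arrived : ⟨t, ⟨t, ⟨t, t⟩⟩⟩ — neither side's domain matches the other.
old : ⟨t, t⟩ — neither side's domain matches the other.
tall : ⟨t, e⟩ — neither side's domain matches the other.
Rome — combines: dog : ⟨e, e⟩ takes Rome : e as argument, giving e.

Rome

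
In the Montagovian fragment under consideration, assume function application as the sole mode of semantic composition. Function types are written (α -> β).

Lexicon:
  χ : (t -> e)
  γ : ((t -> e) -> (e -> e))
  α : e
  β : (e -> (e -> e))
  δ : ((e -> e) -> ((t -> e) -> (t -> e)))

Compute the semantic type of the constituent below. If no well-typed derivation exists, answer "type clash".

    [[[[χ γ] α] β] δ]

((t -> e) -> (t -> e))

At [χ γ], γ : ((t -> e) -> (e -> e)) takes χ : (t -> e), giving (e -> e).
At [[χ γ] α], [χ γ] : (e -> e) takes α : e, giving e.
At [[[χ γ] α] β], β : (e -> (e -> e)) takes [[χ γ] α] : e, giving (e -> e).
At [[[[χ γ] α] β] δ], δ : ((e -> e) -> ((t -> e) -> (t -> e))) takes [[[χ γ] α] β] : (e -> e), giving ((t -> e) -> (t -> e)).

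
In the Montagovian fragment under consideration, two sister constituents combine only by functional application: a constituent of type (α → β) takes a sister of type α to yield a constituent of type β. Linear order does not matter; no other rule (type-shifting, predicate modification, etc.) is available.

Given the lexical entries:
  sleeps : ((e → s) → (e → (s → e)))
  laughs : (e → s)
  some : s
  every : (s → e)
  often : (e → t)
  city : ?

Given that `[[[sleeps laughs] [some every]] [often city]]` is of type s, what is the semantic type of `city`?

((e → t) → ((s → e) → s))

For [[[sleeps laughs] [some every]] [often city]] to have type s with [[sleeps laughs] [some every]] of type (s → e), [often city] must be the function: [often city] : ((s → e) → s).
For [often city] to have type ((s → e) → s) with often of type (e → t), city must be the function: city : ((e → t) → ((s → e) → s)).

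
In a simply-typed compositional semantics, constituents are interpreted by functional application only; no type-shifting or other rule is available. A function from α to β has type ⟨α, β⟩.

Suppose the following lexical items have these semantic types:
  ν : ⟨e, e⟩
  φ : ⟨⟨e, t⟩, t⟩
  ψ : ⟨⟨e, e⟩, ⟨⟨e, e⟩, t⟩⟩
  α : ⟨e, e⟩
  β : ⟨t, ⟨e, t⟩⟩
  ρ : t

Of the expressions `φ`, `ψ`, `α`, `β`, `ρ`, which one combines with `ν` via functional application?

ψ

φ : ⟨⟨e, t⟩, t⟩ — does not combine with ν.
ψ — combines: ψ : ⟨⟨e, e⟩, ⟨⟨e, e⟩, t⟩⟩ takes ν : ⟨e, e⟩ as argument, giving ⟨⟨e, e⟩, t⟩.
α : ⟨e, e⟩ — does not combine with ν.
β : ⟨t, ⟨e, t⟩⟩ — does not combine with ν.
ρ : t — does not combine with ν.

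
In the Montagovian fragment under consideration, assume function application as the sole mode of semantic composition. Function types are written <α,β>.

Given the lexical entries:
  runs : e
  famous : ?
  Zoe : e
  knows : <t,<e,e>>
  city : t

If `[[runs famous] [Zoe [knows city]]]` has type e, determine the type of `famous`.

At [[runs famous] [Zoe [knows city]]] (required: e): [Zoe [knows city]] is e, which is not a function with range e; hence [runs famous] is the functor — type <e,e>.
At [runs famous] (required: <e,e>): runs is e, which is not a function with range <e,e>; hence famous is the functor — type <e,<e,e>>.

<e,<e,e>>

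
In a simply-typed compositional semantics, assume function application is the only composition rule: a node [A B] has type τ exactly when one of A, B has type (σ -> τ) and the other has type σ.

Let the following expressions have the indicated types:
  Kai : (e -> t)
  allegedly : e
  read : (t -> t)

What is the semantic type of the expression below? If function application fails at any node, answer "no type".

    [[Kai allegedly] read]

t

[Kai allegedly] — Kai of type (e -> t) combines with allegedly of type e: type t.
[[Kai allegedly] read] — read of type (t -> t) combines with [Kai allegedly] of type t: type t.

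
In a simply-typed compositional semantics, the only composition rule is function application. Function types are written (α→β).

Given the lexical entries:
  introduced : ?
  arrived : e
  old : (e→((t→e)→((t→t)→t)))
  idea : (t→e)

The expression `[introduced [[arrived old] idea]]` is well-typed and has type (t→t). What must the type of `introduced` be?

[introduced [[arrived old] idea]] is required to be (t→t). [[arrived old] idea] : ((t→t)→t) cannot yield (t→t) as functor, so introduced : (((t→t)→t)→(t→t)).

(((t→t)→t)→(t→t))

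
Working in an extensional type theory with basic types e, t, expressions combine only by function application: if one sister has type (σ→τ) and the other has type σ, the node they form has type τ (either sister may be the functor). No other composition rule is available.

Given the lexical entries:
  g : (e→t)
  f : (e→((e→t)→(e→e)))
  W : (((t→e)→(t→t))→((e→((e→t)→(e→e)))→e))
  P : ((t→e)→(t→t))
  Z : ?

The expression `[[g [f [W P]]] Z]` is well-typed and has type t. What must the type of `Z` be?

(t→t)

[[g [f [W P]]] Z] must have type t. The sister [g [f [W P]]] has type t; that is not a function onto t, so Z must be the functor, of type (t→t).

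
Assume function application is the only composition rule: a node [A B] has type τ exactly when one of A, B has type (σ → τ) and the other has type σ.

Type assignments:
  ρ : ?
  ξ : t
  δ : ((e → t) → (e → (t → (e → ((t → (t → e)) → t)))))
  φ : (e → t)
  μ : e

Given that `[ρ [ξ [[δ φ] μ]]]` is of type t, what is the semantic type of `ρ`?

At [ρ [ξ [[δ φ] μ]]] (required: t): [ξ [[δ φ] μ]] is (e → ((t → (t → e)) → t)), which is not a function with range t; hence ρ is the functor — type ((e → ((t → (t → e)) → t)) → t).

((e → ((t → (t → e)) → t)) → t)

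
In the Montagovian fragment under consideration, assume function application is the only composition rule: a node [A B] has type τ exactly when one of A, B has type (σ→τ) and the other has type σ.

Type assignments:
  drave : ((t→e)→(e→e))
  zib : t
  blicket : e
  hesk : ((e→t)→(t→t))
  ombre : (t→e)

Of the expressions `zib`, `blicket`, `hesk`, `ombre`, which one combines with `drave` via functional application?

ombre

zib : t — no; drave wants (t→e), and zib wants nothing (atomic).
blicket : e — no; drave wants (t→e), and blicket wants nothing (atomic).
hesk : ((e→t)→(t→t)) — no; drave wants (t→e), and hesk wants (e→t).
ombre — combines: drave : ((t→e)→(e→e)) takes ombre : (t→e) as argument, giving (e→e).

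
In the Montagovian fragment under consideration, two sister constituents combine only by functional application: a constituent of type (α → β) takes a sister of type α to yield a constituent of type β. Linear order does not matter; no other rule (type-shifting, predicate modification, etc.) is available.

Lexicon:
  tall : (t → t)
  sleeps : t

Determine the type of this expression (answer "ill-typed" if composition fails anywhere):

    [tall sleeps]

[tall sleeps]: functor tall : (t → t), argument sleeps : t; result t.

t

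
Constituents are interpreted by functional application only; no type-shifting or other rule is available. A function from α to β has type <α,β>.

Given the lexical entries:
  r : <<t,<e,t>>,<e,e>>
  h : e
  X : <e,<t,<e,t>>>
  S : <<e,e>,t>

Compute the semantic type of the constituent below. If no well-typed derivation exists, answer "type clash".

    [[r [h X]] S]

t

[h X]: <e,<t,<e,t>>> applied to e yields <t,<e,t>>.
[r [h X]]: <<t,<e,t>>,<e,e>> applied to <t,<e,t>> yields <e,e>.
[[r [h X]] S]: <<e,e>,t> applied to <e,e> yields t.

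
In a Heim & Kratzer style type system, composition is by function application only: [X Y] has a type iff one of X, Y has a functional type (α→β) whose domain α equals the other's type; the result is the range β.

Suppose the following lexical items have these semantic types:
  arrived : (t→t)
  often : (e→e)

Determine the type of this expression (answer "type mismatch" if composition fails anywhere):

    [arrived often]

type mismatch

[arrived often]: (t→t) with (e→e) — neither is a function whose domain matches the other; composition fails here.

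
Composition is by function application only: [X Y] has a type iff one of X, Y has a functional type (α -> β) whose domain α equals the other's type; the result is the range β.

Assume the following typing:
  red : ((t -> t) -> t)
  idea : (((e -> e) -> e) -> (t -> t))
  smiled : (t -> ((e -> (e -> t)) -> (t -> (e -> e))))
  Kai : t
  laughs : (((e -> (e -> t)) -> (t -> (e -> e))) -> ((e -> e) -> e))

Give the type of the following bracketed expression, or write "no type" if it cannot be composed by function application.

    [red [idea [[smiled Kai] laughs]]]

[smiled Kai]: functor smiled : (t -> ((e -> (e -> t)) -> (t -> (e -> e)))), argument Kai : t; result ((e -> (e -> t)) -> (t -> (e -> e))).
[[smiled Kai] laughs]: functor laughs : (((e -> (e -> t)) -> (t -> (e -> e))) -> ((e -> e) -> e)), argument [smiled Kai] : ((e -> (e -> t)) -> (t -> (e -> e))); result ((e -> e) -> e).
[idea [[smiled Kai] laughs]]: functor idea : (((e -> e) -> e) -> (t -> t)), argument [[smiled Kai] laughs] : ((e -> e) -> e); result (t -> t).
[red [idea [[smiled Kai] laughs]]]: functor red : ((t -> t) -> t), argument [idea [[smiled Kai] laughs]] : (t -> t); result t.

t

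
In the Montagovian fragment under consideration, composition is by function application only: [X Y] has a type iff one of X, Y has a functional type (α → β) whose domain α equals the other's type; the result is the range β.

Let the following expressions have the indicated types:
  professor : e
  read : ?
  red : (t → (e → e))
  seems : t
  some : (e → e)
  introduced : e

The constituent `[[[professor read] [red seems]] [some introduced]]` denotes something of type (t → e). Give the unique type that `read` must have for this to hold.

(e → ((e → e) → (e → (t → e))))

For [[[professor read] [red seems]] [some introduced]] to have type (t → e) with [some introduced] of type e, [[professor read] [red seems]] must be the function: [[professor read] [red seems]] : (e → (t → e)).
For [[professor read] [red seems]] to have type (e → (t → e)) with [red seems] of type (e → e), [professor read] must be the function: [professor read] : ((e → e) → (e → (t → e))).
For [professor read] to have type ((e → e) → (e → (t → e))) with professor of type e, read must be the function: read : (e → ((e → e) → (e → (t → e)))).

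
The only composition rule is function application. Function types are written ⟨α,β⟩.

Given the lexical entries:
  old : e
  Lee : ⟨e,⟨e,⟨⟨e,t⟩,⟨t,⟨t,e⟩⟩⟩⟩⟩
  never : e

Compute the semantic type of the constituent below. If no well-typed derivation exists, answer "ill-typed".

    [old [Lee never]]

[Lee never]: ⟨e,⟨e,⟨⟨e,t⟩,⟨t,⟨t,e⟩⟩⟩⟩⟩ applied to e yields ⟨e,⟨⟨e,t⟩,⟨t,⟨t,e⟩⟩⟩⟩.
[old [Lee never]]: ⟨e,⟨⟨e,t⟩,⟨t,⟨t,e⟩⟩⟩⟩ applied to e yields ⟨⟨e,t⟩,⟨t,⟨t,e⟩⟩⟩.

⟨⟨e,t⟩,⟨t,⟨t,e⟩⟩⟩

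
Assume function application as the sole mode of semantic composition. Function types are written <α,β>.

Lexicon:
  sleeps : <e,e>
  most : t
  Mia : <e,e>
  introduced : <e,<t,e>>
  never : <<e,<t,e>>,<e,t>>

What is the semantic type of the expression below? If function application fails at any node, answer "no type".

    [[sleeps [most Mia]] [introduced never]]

no type

[most Mia]: t with <e,e> — neither is a function whose domain matches the other; composition fails here.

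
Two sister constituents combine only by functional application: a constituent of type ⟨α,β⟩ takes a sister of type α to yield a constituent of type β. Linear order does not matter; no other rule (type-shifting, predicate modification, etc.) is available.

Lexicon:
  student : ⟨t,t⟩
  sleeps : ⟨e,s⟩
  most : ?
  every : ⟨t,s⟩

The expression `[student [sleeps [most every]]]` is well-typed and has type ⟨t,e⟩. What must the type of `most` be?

For [student [sleeps [most every]]] to have type ⟨t,e⟩ with student of type ⟨t,t⟩, [sleeps [most every]] must be the function: [sleeps [most every]] : ⟨⟨t,t⟩,⟨t,e⟩⟩.
For [sleeps [most every]] to have type ⟨⟨t,t⟩,⟨t,e⟩⟩ with sleeps of type ⟨e,s⟩, [most every] must be the function: [most every] : ⟨⟨e,s⟩,⟨⟨t,t⟩,⟨t,e⟩⟩⟩.
For [most every] to have type ⟨⟨e,s⟩,⟨⟨t,t⟩,⟨t,e⟩⟩⟩ with every of type ⟨t,s⟩, most must be the function: most : ⟨⟨t,s⟩,⟨⟨e,s⟩,⟨⟨t,t⟩,⟨t,e⟩⟩⟩⟩.

⟨⟨t,s⟩,⟨⟨e,s⟩,⟨⟨t,t⟩,⟨t,e⟩⟩⟩⟩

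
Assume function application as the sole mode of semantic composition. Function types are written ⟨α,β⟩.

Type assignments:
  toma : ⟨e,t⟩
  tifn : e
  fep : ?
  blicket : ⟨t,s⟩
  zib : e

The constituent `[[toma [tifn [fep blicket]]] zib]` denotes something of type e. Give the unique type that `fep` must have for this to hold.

⟨⟨t,s⟩,⟨e,⟨⟨e,t⟩,⟨e,e⟩⟩⟩⟩

[[toma [tifn [fep blicket]]] zib] must have type e. The sister zib has type e; that is not a function onto e, so [toma [tifn [fep blicket]]] must be the functor, of type ⟨e,e⟩.
[toma [tifn [fep blicket]]] must have type ⟨e,e⟩. The sister toma has type ⟨e,t⟩; that is not a function onto ⟨e,e⟩, so [tifn [fep blicket]] must be the functor, of type ⟨⟨e,t⟩,⟨e,e⟩⟩.
[tifn [fep blicket]] must have type ⟨⟨e,t⟩,⟨e,e⟩⟩. The sister tifn has type e; that is not a function onto ⟨⟨e,t⟩,⟨e,e⟩⟩, so [fep blicket] must be the functor, of type ⟨e,⟨⟨e,t⟩,⟨e,e⟩⟩⟩.
[fep blicket] must have type ⟨e,⟨⟨e,t⟩,⟨e,e⟩⟩⟩. The sister blicket has type ⟨t,s⟩; that is not a function onto ⟨e,⟨⟨e,t⟩,⟨e,e⟩⟩⟩, so fep must be the functor, of type ⟨⟨t,s⟩,⟨e,⟨⟨e,t⟩,⟨e,e⟩⟩⟩⟩.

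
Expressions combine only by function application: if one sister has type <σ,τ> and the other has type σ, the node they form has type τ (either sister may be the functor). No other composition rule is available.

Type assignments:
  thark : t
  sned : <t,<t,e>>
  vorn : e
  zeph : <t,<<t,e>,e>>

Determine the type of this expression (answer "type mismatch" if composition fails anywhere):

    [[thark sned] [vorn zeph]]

type mismatch

At [thark sned], sned : <t,<t,e>> takes thark : t, giving <t,e>.
At [vorn zeph]: neither e nor <t,<<t,e>,e>> can take the other as argument; the node is ill-typed.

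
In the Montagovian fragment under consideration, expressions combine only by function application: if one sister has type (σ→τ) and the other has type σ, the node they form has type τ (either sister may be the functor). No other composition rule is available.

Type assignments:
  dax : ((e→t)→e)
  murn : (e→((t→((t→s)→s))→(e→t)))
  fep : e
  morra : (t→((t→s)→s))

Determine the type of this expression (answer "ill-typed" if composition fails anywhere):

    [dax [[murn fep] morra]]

e

[murn fep]: functor murn : (e→((t→((t→s)→s))→(e→t))), argument fep : e; result ((t→((t→s)→s))→(e→t)).
[[murn fep] morra]: functor [murn fep] : ((t→((t→s)→s))→(e→t)), argument morra : (t→((t→s)→s)); result (e→t).
[dax [[murn fep] morra]]: functor dax : ((e→t)→e), argument [[murn fep] morra] : (e→t); result e.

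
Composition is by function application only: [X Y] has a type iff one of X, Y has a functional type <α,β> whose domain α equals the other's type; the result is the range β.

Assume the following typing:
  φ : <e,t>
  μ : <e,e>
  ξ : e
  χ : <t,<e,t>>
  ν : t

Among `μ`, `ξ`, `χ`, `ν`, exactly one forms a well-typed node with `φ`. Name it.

ξ

μ : <e,e> — no; φ wants e, and μ wants e.
ξ — combines: φ : <e,t> takes ξ : e as argument, giving t.
χ : <t,<e,t>> — no; φ wants e, and χ wants t.
ν : t — no; φ wants e, and ν wants nothing (atomic).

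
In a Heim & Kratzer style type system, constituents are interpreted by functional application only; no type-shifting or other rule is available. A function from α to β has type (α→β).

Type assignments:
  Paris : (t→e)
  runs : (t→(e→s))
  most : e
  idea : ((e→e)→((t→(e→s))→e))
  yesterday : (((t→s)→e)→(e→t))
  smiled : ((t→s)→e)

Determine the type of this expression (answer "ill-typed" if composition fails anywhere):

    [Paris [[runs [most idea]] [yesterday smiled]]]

ill-typed

[most idea]: e with ((e→e)→((t→(e→s))→e)) — neither is a function whose domain matches the other; composition fails here.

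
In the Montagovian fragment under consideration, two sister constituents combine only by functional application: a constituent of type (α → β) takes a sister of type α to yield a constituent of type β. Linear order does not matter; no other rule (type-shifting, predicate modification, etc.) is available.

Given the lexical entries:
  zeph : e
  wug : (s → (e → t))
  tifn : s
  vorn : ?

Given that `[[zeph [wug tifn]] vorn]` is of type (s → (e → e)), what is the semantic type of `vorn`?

(t → (s → (e → e)))

For [[zeph [wug tifn]] vorn] to have type (s → (e → e)) with [zeph [wug tifn]] of type t, vorn must be the function: vorn : (t → (s → (e → e))).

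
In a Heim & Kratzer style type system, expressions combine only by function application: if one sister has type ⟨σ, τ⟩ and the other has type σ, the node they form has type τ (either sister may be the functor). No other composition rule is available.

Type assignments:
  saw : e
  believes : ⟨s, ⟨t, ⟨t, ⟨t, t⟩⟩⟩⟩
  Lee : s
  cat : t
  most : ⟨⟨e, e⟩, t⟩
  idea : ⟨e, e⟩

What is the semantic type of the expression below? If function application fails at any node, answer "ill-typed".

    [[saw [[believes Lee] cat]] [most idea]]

ill-typed

[believes Lee]: ⟨s, ⟨t, ⟨t, ⟨t, t⟩⟩⟩⟩ applied to s yields ⟨t, ⟨t, ⟨t, t⟩⟩⟩.
[[believes Lee] cat]: ⟨t, ⟨t, ⟨t, t⟩⟩⟩ applied to t yields ⟨t, ⟨t, t⟩⟩.
[saw [[believes Lee] cat]]: e and ⟨t, ⟨t, t⟩⟩ cannot combine by function application — type clash.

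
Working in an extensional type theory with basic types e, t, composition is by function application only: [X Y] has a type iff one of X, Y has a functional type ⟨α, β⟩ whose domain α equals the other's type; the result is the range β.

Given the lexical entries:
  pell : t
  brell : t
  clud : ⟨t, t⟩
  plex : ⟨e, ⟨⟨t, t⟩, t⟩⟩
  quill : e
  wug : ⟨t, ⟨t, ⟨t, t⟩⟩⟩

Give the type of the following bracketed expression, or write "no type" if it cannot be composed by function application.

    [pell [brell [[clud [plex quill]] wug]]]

[plex quill]: functor plex : ⟨e, ⟨⟨t, t⟩, t⟩⟩, argument quill : e; result ⟨⟨t, t⟩, t⟩.
[clud [plex quill]]: functor [plex quill] : ⟨⟨t, t⟩, t⟩, argument clud : ⟨t, t⟩; result t.
[[clud [plex quill]] wug]: functor wug : ⟨t, ⟨t, ⟨t, t⟩⟩⟩, argument [clud [plex quill]] : t; result ⟨t, ⟨t, t⟩⟩.
[brell [[clud [plex quill]] wug]]: functor [[clud [plex quill]] wug] : ⟨t, ⟨t, t⟩⟩, argument brell : t; result ⟨t, t⟩.
[pell [brell [[clud [plex quill]] wug]]]: functor [brell [[clud [plex quill]] wug]] : ⟨t, t⟩, argument pell : t; result t.

t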